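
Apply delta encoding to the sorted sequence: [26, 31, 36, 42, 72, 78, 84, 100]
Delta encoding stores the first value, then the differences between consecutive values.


First value: 26
Deltas:
  31 - 26 = 5
  36 - 31 = 5
  42 - 36 = 6
  72 - 42 = 30
  78 - 72 = 6
  84 - 78 = 6
  100 - 84 = 16


Delta encoded: [26, 5, 5, 6, 30, 6, 6, 16]


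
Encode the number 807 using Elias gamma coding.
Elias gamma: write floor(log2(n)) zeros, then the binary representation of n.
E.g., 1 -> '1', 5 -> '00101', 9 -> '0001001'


num_bits = floor(log2(807)) + 1 = 10
leading_zeros = num_bits - 1 = 9
binary(807) = 1100100111

Elias gamma(807) = '000000000' + '1100100111' = 0000000001100100111 (19 bits)


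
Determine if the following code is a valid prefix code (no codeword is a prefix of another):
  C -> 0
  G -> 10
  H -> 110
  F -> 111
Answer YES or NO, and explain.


Checking each pair (does one codeword prefix another?):
  C='0' vs G='10': no prefix
  C='0' vs H='110': no prefix
  C='0' vs F='111': no prefix
  G='10' vs C='0': no prefix
  G='10' vs H='110': no prefix
  G='10' vs F='111': no prefix
  H='110' vs C='0': no prefix
  H='110' vs G='10': no prefix
  H='110' vs F='111': no prefix
  F='111' vs C='0': no prefix
  F='111' vs G='10': no prefix
  F='111' vs H='110': no prefix
No violation found over all pairs.

YES -- this is a valid prefix code. No codeword is a prefix of any other codeword.


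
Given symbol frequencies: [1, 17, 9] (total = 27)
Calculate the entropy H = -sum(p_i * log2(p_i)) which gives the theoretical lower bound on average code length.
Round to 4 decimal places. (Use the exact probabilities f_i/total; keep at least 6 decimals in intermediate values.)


Per-symbol terms -p_i * log2(p_i) with p_i = f_i/27:
  p = 1/27 = 0.037037: log2(p) = -4.754888, -p*log2(p) = 0.176107
  p = 17/27 = 0.629630: log2(p) = -0.667425, -p*log2(p) = 0.420230
  p = 9/27 = 0.333333: log2(p) = -1.584963, -p*log2(p) = 0.528321
H = 0.176107 + 0.420230 + 0.528321 = 1.124658

H = 1.1247 bits/symbol


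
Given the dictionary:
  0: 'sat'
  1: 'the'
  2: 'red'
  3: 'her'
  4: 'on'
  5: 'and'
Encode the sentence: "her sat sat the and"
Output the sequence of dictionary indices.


Look up each word in the dictionary:
  'her' -> 3
  'sat' -> 0
  'sat' -> 0
  'the' -> 1
  'and' -> 5

Encoded: [3, 0, 0, 1, 5]


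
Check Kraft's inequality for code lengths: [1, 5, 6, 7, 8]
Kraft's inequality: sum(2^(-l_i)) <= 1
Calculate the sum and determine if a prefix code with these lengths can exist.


Sum = 2^(-1) + 2^(-5) + 2^(-6) + 2^(-7) + 2^(-8)
    = 0.5 + 0.03125 + 0.015625 + 0.0078125 + 0.00390625
    = 143/256 = 0.55859375
Since 0.55859375 <= 1, Kraft's inequality IS satisfied.
A prefix code with these lengths CAN exist.

Kraft sum = 0.55859375. Satisfied.


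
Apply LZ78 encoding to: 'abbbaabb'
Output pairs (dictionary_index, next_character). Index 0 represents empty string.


LZ78 encoding steps:
Dictionary: {0: ''}
Step 1: w='' (idx 0), next='a' -> output (0, 'a'), add 'a' as idx 1
Step 2: w='' (idx 0), next='b' -> output (0, 'b'), add 'b' as idx 2
Step 3: w='b' (idx 2), next='b' -> output (2, 'b'), add 'bb' as idx 3
Step 4: w='a' (idx 1), next='a' -> output (1, 'a'), add 'aa' as idx 4
Step 5: w='bb' (idx 3), end of input -> output (3, '')


Encoded: [(0, 'a'), (0, 'b'), (2, 'b'), (1, 'a'), (3, '')]


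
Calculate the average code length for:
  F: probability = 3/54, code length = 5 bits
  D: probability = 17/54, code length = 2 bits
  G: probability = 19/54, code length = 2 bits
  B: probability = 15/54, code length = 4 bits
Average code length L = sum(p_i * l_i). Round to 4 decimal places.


Weighted contributions p_i * l_i:
  F: (3/54) * 5 = 15/54
  D: (17/54) * 2 = 34/54
  G: (19/54) * 2 = 38/54
  B: (15/54) * 4 = 60/54
Sum = (15 + 34 + 38 + 60)/54 = 147/54

L = 147/54 = 2.7222 bits/symbol


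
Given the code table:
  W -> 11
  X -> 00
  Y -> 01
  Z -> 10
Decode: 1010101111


Decoding:
10 -> Z
10 -> Z
10 -> Z
11 -> W
11 -> W


Result: ZZZWW


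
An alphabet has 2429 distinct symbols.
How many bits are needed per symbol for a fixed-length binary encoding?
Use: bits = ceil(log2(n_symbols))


log2(2429) = 11.2461
Bracket: 2^11 = 2048 < 2429 <= 2^12 = 4096
So ceil(log2(2429)) = 12

bits = ceil(log2(2429)) = ceil(11.2461) = 12 bits


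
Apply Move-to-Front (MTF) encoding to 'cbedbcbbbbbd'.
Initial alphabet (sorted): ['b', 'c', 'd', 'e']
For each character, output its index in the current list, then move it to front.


MTF encoding:
'c': index 1 in ['b', 'c', 'd', 'e'] -> ['c', 'b', 'd', 'e']
'b': index 1 in ['c', 'b', 'd', 'e'] -> ['b', 'c', 'd', 'e']
'e': index 3 in ['b', 'c', 'd', 'e'] -> ['e', 'b', 'c', 'd']
'd': index 3 in ['e', 'b', 'c', 'd'] -> ['d', 'e', 'b', 'c']
'b': index 2 in ['d', 'e', 'b', 'c'] -> ['b', 'd', 'e', 'c']
'c': index 3 in ['b', 'd', 'e', 'c'] -> ['c', 'b', 'd', 'e']
'b': index 1 in ['c', 'b', 'd', 'e'] -> ['b', 'c', 'd', 'e']
'b': index 0 in ['b', 'c', 'd', 'e'] -> ['b', 'c', 'd', 'e']
'b': index 0 in ['b', 'c', 'd', 'e'] -> ['b', 'c', 'd', 'e']
'b': index 0 in ['b', 'c', 'd', 'e'] -> ['b', 'c', 'd', 'e']
'b': index 0 in ['b', 'c', 'd', 'e'] -> ['b', 'c', 'd', 'e']
'd': index 2 in ['b', 'c', 'd', 'e'] -> ['d', 'b', 'c', 'e']


Output: [1, 1, 3, 3, 2, 3, 1, 0, 0, 0, 0, 2]


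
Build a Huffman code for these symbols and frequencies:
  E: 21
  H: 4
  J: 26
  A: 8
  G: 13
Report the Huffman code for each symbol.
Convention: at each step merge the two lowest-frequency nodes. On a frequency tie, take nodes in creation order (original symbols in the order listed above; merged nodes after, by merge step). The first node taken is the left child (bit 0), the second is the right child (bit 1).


Huffman tree construction:
Step 1: Merge H(4) + A(8) = 12
Step 2: Merge (H+A)(12) + G(13) = 25
Step 3: Merge E(21) + ((H+A)+G)(25) = 46
Step 4: Merge J(26) + (E+((H+A)+G))(46) = 72
Read each symbol's code off the tree from the root (left child = 0, right child = 1).

Codes:
  E: 10 (length 2)
  H: 1100 (length 4)
  J: 0 (length 1)
  A: 1101 (length 4)
  G: 111 (length 3)
Average code length: 155/72 = 2.1528 bits/symbol


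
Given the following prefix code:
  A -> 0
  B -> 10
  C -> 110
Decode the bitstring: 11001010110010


Decoding step by step:
Bits 110 -> C
Bits 0 -> A
Bits 10 -> B
Bits 10 -> B
Bits 110 -> C
Bits 0 -> A
Bits 10 -> B


Decoded message: CABBCAB


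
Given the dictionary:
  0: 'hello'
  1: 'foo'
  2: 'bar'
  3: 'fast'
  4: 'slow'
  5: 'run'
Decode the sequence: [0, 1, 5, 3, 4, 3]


Look up each index in the dictionary:
  0 -> 'hello'
  1 -> 'foo'
  5 -> 'run'
  3 -> 'fast'
  4 -> 'slow'
  3 -> 'fast'

Decoded: "hello foo run fast slow fast"


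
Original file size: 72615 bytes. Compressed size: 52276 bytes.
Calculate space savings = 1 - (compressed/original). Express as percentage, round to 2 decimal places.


ratio = compressed/original = 52276/72615 = 0.719906
savings = 1 - ratio = 1 - 0.719906 = 0.280094
as a percentage: 0.280094 * 100 = 28.01%

Space savings = 1 - 52276/72615 = 28.01%


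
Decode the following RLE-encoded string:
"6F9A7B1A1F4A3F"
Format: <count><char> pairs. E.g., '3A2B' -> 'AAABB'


Expanding each <count><char> pair:
  6F -> 'FFFFFF'
  9A -> 'AAAAAAAAA'
  7B -> 'BBBBBBB'
  1A -> 'A'
  1F -> 'F'
  4A -> 'AAAA'
  3F -> 'FFF'

Decoded = FFFFFFAAAAAAAAABBBBBBBAFAAAAFFF


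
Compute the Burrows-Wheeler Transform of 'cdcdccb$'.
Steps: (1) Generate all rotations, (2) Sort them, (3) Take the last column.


Rotations (sorted):
  0: $cdcdccb -> last char: b
  1: b$cdcdcc -> last char: c
  2: cb$cdcdc -> last char: c
  3: ccb$cdcd -> last char: d
  4: cdccb$cd -> last char: d
  5: cdcdccb$ -> last char: $
  6: dccb$cdc -> last char: c
  7: dcdccb$c -> last char: c


BWT = bccdd$cc


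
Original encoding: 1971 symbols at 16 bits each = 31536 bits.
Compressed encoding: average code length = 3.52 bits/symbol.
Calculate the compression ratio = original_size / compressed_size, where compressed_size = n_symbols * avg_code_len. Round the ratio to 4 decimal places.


original_size = n_symbols * orig_bits = 1971 * 16 = 31536 bits
compressed_size = n_symbols * avg_code_len = 1971 * 3.52 = 6937.92 bits
ratio = original_size / compressed_size = 31536 / 6937.92 = 4.5455

Compression ratio = 4.5455


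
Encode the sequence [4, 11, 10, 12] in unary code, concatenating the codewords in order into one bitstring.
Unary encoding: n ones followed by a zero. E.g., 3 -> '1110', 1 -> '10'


Encode each number as n ones followed by a terminating 0:
  4 -> 11110 (5 bits)
  11 -> 111111111110 (12 bits)
  10 -> 11111111110 (11 bits)
  12 -> 1111111111110 (13 bits)
Total length = 5 + 12 + 11 + 13 = 41 bits.

Unary([4, 11, 10, 12]) = 11110111111111110111111111101111111111110 (41 bits)


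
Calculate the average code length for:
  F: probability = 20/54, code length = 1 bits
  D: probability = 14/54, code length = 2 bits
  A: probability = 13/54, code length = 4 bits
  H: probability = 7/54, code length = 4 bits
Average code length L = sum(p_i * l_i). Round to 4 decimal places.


Weighted contributions p_i * l_i:
  F: (20/54) * 1 = 20/54
  D: (14/54) * 2 = 28/54
  A: (13/54) * 4 = 52/54
  H: (7/54) * 4 = 28/54
Sum = (20 + 28 + 52 + 28)/54 = 128/54

L = 128/54 = 2.3704 bits/symbol


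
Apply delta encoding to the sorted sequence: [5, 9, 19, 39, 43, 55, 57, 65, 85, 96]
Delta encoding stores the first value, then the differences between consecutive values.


First value: 5
Deltas:
  9 - 5 = 4
  19 - 9 = 10
  39 - 19 = 20
  43 - 39 = 4
  55 - 43 = 12
  57 - 55 = 2
  65 - 57 = 8
  85 - 65 = 20
  96 - 85 = 11


Delta encoded: [5, 4, 10, 20, 4, 12, 2, 8, 20, 11]


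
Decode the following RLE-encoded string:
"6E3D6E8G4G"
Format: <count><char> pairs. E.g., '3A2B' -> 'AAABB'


Expanding each <count><char> pair:
  6E -> 'EEEEEE'
  3D -> 'DDD'
  6E -> 'EEEEEE'
  8G -> 'GGGGGGGG'
  4G -> 'GGGG'

Decoded = EEEEEEDDDEEEEEEGGGGGGGGGGGG


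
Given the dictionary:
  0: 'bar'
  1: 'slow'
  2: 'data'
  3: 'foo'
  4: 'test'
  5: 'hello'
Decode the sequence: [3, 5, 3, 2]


Look up each index in the dictionary:
  3 -> 'foo'
  5 -> 'hello'
  3 -> 'foo'
  2 -> 'data'

Decoded: "foo hello foo data"


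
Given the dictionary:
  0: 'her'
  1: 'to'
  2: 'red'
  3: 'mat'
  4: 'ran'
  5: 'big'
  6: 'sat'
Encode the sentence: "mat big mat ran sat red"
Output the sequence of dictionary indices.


Look up each word in the dictionary:
  'mat' -> 3
  'big' -> 5
  'mat' -> 3
  'ran' -> 4
  'sat' -> 6
  'red' -> 2

Encoded: [3, 5, 3, 4, 6, 2]


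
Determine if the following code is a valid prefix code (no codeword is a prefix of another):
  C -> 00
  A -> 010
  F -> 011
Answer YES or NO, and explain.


Checking each pair (does one codeword prefix another?):
  C='00' vs A='010': no prefix
  C='00' vs F='011': no prefix
  A='010' vs C='00': no prefix
  A='010' vs F='011': no prefix
  F='011' vs C='00': no prefix
  F='011' vs A='010': no prefix
No violation found over all pairs.

YES -- this is a valid prefix code. No codeword is a prefix of any other codeword.


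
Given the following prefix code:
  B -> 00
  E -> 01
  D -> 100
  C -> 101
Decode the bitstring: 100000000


Decoding step by step:
Bits 100 -> D
Bits 00 -> B
Bits 00 -> B
Bits 00 -> B


Decoded message: DBBB


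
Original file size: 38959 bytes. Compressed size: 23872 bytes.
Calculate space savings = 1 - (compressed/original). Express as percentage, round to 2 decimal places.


ratio = compressed/original = 23872/38959 = 0.612747
savings = 1 - ratio = 1 - 0.612747 = 0.387253
as a percentage: 0.387253 * 100 = 38.73%

Space savings = 1 - 23872/38959 = 38.73%


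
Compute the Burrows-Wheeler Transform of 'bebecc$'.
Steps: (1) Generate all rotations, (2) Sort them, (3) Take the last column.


Rotations (sorted):
  0: $bebecc -> last char: c
  1: bebecc$ -> last char: $
  2: becc$be -> last char: e
  3: c$bebec -> last char: c
  4: cc$bebe -> last char: e
  5: ebecc$b -> last char: b
  6: ecc$beb -> last char: b


BWT = c$ecebb


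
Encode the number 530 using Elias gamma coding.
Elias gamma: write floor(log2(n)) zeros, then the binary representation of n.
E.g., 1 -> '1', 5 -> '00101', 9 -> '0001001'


num_bits = floor(log2(530)) + 1 = 10
leading_zeros = num_bits - 1 = 9
binary(530) = 1000010010

Elias gamma(530) = '000000000' + '1000010010' = 0000000001000010010 (19 bits)


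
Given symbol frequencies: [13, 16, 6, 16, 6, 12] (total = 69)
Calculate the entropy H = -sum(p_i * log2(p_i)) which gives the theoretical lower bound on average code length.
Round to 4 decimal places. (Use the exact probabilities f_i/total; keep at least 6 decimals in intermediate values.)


Per-symbol terms -p_i * log2(p_i) with p_i = f_i/69:
  p = 13/69 = 0.188406: log2(p) = -2.408085, -p*log2(p) = 0.453697
  p = 16/69 = 0.231884: log2(p) = -2.108524, -p*log2(p) = 0.488933
  p = 6/69 = 0.086957: log2(p) = -3.523562, -p*log2(p) = 0.306397
  p = 16/69 = 0.231884: log2(p) = -2.108524, -p*log2(p) = 0.488933
  p = 6/69 = 0.086957: log2(p) = -3.523562, -p*log2(p) = 0.306397
  p = 12/69 = 0.173913: log2(p) = -2.523562, -p*log2(p) = 0.438880
H = 0.453697 + 0.488933 + 0.306397 + 0.488933 + 0.306397 + 0.438880 = 2.483237

H = 2.4832 bits/symbol


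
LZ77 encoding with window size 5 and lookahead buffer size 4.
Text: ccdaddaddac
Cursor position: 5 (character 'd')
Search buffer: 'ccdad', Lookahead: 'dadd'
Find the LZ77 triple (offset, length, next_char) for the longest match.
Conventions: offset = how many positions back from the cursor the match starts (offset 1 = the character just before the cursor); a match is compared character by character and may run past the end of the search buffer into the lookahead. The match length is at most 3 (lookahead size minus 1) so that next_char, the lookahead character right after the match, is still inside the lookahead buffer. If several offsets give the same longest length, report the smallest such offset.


Try each offset into the search buffer:
  offset=1 (pos 4, char 'd'): match length 1
  offset=2 (pos 3, char 'a'): match length 0
  offset=3 (pos 2, char 'd'): match length 3
  offset=4 (pos 1, char 'c'): match length 0
  offset=5 (pos 0, char 'c'): match length 0
Longest match has length 3 at offset 3.
next_char = character at position 5 + 3 = 8 -> 'd'

Best match: offset=3, length=3 (matching 'dad' starting at position 2)
LZ77 triple: (3, 3, 'd')


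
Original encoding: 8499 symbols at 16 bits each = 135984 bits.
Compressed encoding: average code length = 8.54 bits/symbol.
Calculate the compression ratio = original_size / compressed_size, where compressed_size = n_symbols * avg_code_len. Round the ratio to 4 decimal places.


original_size = n_symbols * orig_bits = 8499 * 16 = 135984 bits
compressed_size = n_symbols * avg_code_len = 8499 * 8.54 = 72581.46 bits
ratio = original_size / compressed_size = 135984 / 72581.46 = 1.8735

Compression ratio = 1.8735


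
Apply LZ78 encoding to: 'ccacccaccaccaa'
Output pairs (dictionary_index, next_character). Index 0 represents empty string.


LZ78 encoding steps:
Dictionary: {0: ''}
Step 1: w='' (idx 0), next='c' -> output (0, 'c'), add 'c' as idx 1
Step 2: w='c' (idx 1), next='a' -> output (1, 'a'), add 'ca' as idx 2
Step 3: w='c' (idx 1), next='c' -> output (1, 'c'), add 'cc' as idx 3
Step 4: w='ca' (idx 2), next='c' -> output (2, 'c'), add 'cac' as idx 4
Step 5: w='cac' (idx 4), next='c' -> output (4, 'c'), add 'cacc' as idx 5
Step 6: w='' (idx 0), next='a' -> output (0, 'a'), add 'a' as idx 6
Step 7: w='a' (idx 6), end of input -> output (6, '')


Encoded: [(0, 'c'), (1, 'a'), (1, 'c'), (2, 'c'), (4, 'c'), (0, 'a'), (6, '')]


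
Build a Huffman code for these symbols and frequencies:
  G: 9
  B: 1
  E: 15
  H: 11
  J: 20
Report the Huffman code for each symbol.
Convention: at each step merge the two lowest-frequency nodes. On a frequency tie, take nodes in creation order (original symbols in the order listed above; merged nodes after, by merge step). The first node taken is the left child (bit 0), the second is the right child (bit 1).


Huffman tree construction:
Step 1: Merge B(1) + G(9) = 10
Step 2: Merge (B+G)(10) + H(11) = 21
Step 3: Merge E(15) + J(20) = 35
Step 4: Merge ((B+G)+H)(21) + (E+J)(35) = 56
Read each symbol's code off the tree from the root (left child = 0, right child = 1).

Codes:
  G: 001 (length 3)
  B: 000 (length 3)
  E: 10 (length 2)
  H: 01 (length 2)
  J: 11 (length 2)
Average code length: 122/56 = 2.1786 bits/symbol


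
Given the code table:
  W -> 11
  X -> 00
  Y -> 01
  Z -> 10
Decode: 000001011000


Decoding:
00 -> X
00 -> X
01 -> Y
01 -> Y
10 -> Z
00 -> X


Result: XXYYZX


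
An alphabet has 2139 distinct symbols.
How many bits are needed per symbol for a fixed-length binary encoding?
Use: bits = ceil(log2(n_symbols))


log2(2139) = 11.0627
Bracket: 2^11 = 2048 < 2139 <= 2^12 = 4096
So ceil(log2(2139)) = 12

bits = ceil(log2(2139)) = ceil(11.0627) = 12 bits


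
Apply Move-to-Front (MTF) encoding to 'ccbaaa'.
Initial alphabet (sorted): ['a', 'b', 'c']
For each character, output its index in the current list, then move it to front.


MTF encoding:
'c': index 2 in ['a', 'b', 'c'] -> ['c', 'a', 'b']
'c': index 0 in ['c', 'a', 'b'] -> ['c', 'a', 'b']
'b': index 2 in ['c', 'a', 'b'] -> ['b', 'c', 'a']
'a': index 2 in ['b', 'c', 'a'] -> ['a', 'b', 'c']
'a': index 0 in ['a', 'b', 'c'] -> ['a', 'b', 'c']
'a': index 0 in ['a', 'b', 'c'] -> ['a', 'b', 'c']


Output: [2, 0, 2, 2, 0, 0]


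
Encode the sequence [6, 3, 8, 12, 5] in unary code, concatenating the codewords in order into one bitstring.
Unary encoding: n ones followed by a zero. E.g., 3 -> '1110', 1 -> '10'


Encode each number as n ones followed by a terminating 0:
  6 -> 1111110 (7 bits)
  3 -> 1110 (4 bits)
  8 -> 111111110 (9 bits)
  12 -> 1111111111110 (13 bits)
  5 -> 111110 (6 bits)
Total length = 7 + 4 + 9 + 13 + 6 = 39 bits.

Unary([6, 3, 8, 12, 5]) = 111111011101111111101111111111110111110 (39 bits)


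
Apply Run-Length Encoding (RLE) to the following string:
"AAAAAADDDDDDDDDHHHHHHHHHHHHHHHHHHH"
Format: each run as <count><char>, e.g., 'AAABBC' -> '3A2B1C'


Scanning runs left to right:
  i=0: run of 'A' x 6 -> '6A'
  i=6: run of 'D' x 9 -> '9D'
  i=15: run of 'H' x 19 -> '19H'

RLE = 6A9D19H


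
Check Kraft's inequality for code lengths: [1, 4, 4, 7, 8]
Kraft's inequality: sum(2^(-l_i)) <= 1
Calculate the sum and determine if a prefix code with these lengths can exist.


Sum = 2^(-1) + 2^(-4) + 2^(-4) + 2^(-7) + 2^(-8)
    = 0.5 + 0.0625 + 0.0625 + 0.0078125 + 0.00390625
    = 163/256 = 0.63671875
Since 0.63671875 <= 1, Kraft's inequality IS satisfied.
A prefix code with these lengths CAN exist.

Kraft sum = 0.63671875. Satisfied.


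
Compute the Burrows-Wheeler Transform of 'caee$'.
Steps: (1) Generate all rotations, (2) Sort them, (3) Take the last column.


Rotations (sorted):
  0: $caee -> last char: e
  1: aee$c -> last char: c
  2: caee$ -> last char: $
  3: e$cae -> last char: e
  4: ee$ca -> last char: a


BWT = ec$ea


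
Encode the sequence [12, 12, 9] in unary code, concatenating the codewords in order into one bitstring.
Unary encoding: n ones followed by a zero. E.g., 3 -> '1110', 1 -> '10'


Encode each number as n ones followed by a terminating 0:
  12 -> 1111111111110 (13 bits)
  12 -> 1111111111110 (13 bits)
  9 -> 1111111110 (10 bits)
Total length = 13 + 13 + 10 = 36 bits.

Unary([12, 12, 9]) = 111111111111011111111111101111111110 (36 bits)


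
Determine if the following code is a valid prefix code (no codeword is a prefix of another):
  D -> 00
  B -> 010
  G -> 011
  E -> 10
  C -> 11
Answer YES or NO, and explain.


Checking each pair (does one codeword prefix another?):
  D='00' vs B='010': no prefix
  D='00' vs G='011': no prefix
  D='00' vs E='10': no prefix
  D='00' vs C='11': no prefix
  B='010' vs D='00': no prefix
  B='010' vs G='011': no prefix
  B='010' vs E='10': no prefix
  B='010' vs C='11': no prefix
  G='011' vs D='00': no prefix
  G='011' vs B='010': no prefix
  G='011' vs E='10': no prefix
  G='011' vs C='11': no prefix
  E='10' vs D='00': no prefix
  E='10' vs B='010': no prefix
  E='10' vs G='011': no prefix
  E='10' vs C='11': no prefix
  C='11' vs D='00': no prefix
  C='11' vs B='010': no prefix
  C='11' vs G='011': no prefix
  C='11' vs E='10': no prefix
No violation found over all pairs.

YES -- this is a valid prefix code. No codeword is a prefix of any other codeword.


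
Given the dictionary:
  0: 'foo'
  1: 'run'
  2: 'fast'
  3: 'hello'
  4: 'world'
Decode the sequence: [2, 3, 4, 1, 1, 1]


Look up each index in the dictionary:
  2 -> 'fast'
  3 -> 'hello'
  4 -> 'world'
  1 -> 'run'
  1 -> 'run'
  1 -> 'run'

Decoded: "fast hello world run run run"


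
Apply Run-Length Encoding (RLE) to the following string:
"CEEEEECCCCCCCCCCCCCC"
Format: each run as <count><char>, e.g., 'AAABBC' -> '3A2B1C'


Scanning runs left to right:
  i=0: run of 'C' x 1 -> '1C'
  i=1: run of 'E' x 5 -> '5E'
  i=6: run of 'C' x 14 -> '14C'

RLE = 1C5E14C


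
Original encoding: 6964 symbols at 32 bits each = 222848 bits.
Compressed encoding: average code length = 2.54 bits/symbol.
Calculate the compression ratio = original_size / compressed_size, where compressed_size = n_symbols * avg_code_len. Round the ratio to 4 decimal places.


original_size = n_symbols * orig_bits = 6964 * 32 = 222848 bits
compressed_size = n_symbols * avg_code_len = 6964 * 2.54 = 17688.56 bits
ratio = original_size / compressed_size = 222848 / 17688.56 = 12.5984

Compression ratio = 12.5984


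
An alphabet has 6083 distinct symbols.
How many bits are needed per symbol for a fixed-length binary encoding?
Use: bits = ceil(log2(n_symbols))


log2(6083) = 12.5706
Bracket: 2^12 = 4096 < 6083 <= 2^13 = 8192
So ceil(log2(6083)) = 13

bits = ceil(log2(6083)) = ceil(12.5706) = 13 bits


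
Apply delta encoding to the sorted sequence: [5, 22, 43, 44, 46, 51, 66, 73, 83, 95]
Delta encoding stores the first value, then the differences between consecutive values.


First value: 5
Deltas:
  22 - 5 = 17
  43 - 22 = 21
  44 - 43 = 1
  46 - 44 = 2
  51 - 46 = 5
  66 - 51 = 15
  73 - 66 = 7
  83 - 73 = 10
  95 - 83 = 12


Delta encoded: [5, 17, 21, 1, 2, 5, 15, 7, 10, 12]


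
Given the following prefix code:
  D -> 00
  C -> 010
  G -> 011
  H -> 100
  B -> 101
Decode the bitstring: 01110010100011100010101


Decoding step by step:
Bits 011 -> G
Bits 100 -> H
Bits 101 -> B
Bits 00 -> D
Bits 011 -> G
Bits 100 -> H
Bits 010 -> C
Bits 101 -> B


Decoded message: GHBDGHCB


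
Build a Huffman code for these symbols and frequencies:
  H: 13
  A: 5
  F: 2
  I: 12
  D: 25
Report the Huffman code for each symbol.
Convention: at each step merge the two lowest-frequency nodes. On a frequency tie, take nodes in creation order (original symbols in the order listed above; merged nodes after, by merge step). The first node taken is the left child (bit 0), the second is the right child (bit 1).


Huffman tree construction:
Step 1: Merge F(2) + A(5) = 7
Step 2: Merge (F+A)(7) + I(12) = 19
Step 3: Merge H(13) + ((F+A)+I)(19) = 32
Step 4: Merge D(25) + (H+((F+A)+I))(32) = 57
Read each symbol's code off the tree from the root (left child = 0, right child = 1).

Codes:
  H: 10 (length 2)
  A: 1101 (length 4)
  F: 1100 (length 4)
  I: 111 (length 3)
  D: 0 (length 1)
Average code length: 115/57 = 2.0175 bits/symbol


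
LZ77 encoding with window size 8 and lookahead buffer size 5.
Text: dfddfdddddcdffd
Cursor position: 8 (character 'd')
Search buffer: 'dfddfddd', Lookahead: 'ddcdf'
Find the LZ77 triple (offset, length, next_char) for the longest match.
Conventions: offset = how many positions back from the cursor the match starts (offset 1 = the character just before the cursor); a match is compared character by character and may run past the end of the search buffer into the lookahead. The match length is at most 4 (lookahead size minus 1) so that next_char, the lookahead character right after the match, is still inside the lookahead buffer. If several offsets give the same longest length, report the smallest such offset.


Try each offset into the search buffer:
  offset=1 (pos 7, char 'd'): match length 2
  offset=2 (pos 6, char 'd'): match length 2
  offset=3 (pos 5, char 'd'): match length 2
  offset=4 (pos 4, char 'f'): match length 0
  offset=5 (pos 3, char 'd'): match length 1
  offset=6 (pos 2, char 'd'): match length 2
  offset=7 (pos 1, char 'f'): match length 0
  offset=8 (pos 0, char 'd'): match length 1
Longest match has length 2, found at offsets 1, 2, 3, 6; take the smallest, offset 1.
next_char = character at position 8 + 2 = 10 -> 'c'

Best match: offset=1, length=2 (matching 'dd' starting at position 7)
LZ77 triple: (1, 2, 'c')


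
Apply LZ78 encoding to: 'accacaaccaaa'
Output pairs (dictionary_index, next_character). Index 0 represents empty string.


LZ78 encoding steps:
Dictionary: {0: ''}
Step 1: w='' (idx 0), next='a' -> output (0, 'a'), add 'a' as idx 1
Step 2: w='' (idx 0), next='c' -> output (0, 'c'), add 'c' as idx 2
Step 3: w='c' (idx 2), next='a' -> output (2, 'a'), add 'ca' as idx 3
Step 4: w='ca' (idx 3), next='a' -> output (3, 'a'), add 'caa' as idx 4
Step 5: w='c' (idx 2), next='c' -> output (2, 'c'), add 'cc' as idx 5
Step 6: w='a' (idx 1), next='a' -> output (1, 'a'), add 'aa' as idx 6
Step 7: w='a' (idx 1), end of input -> output (1, '')


Encoded: [(0, 'a'), (0, 'c'), (2, 'a'), (3, 'a'), (2, 'c'), (1, 'a'), (1, '')]


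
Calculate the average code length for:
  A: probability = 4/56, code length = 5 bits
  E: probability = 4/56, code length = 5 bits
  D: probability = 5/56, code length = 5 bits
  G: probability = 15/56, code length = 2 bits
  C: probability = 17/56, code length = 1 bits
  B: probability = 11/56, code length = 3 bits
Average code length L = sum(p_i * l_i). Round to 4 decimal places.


Weighted contributions p_i * l_i:
  A: (4/56) * 5 = 20/56
  E: (4/56) * 5 = 20/56
  D: (5/56) * 5 = 25/56
  G: (15/56) * 2 = 30/56
  C: (17/56) * 1 = 17/56
  B: (11/56) * 3 = 33/56
Sum = (20 + 20 + 25 + 30 + 17 + 33)/56 = 145/56

L = 145/56 = 2.5893 bits/symbol


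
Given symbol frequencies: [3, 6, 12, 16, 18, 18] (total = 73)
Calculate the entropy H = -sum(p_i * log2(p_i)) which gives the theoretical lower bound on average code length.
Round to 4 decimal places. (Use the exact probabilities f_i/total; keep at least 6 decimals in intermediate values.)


Per-symbol terms -p_i * log2(p_i) with p_i = f_i/73:
  p = 3/73 = 0.041096: log2(p) = -4.604862, -p*log2(p) = 0.189241
  p = 6/73 = 0.082192: log2(p) = -3.604862, -p*log2(p) = 0.296290
  p = 12/73 = 0.164384: log2(p) = -2.604862, -p*log2(p) = 0.428197
  p = 16/73 = 0.219178: log2(p) = -2.189825, -p*log2(p) = 0.479962
  p = 18/73 = 0.246575: log2(p) = -2.019900, -p*log2(p) = 0.498057
  p = 18/73 = 0.246575: log2(p) = -2.019900, -p*log2(p) = 0.498057
H = 0.189241 + 0.296290 + 0.428197 + 0.479962 + 0.498057 + 0.498057 = 2.389804

H = 2.3898 bits/symbol


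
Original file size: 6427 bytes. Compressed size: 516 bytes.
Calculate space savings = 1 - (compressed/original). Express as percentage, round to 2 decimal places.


ratio = compressed/original = 516/6427 = 0.080286
savings = 1 - ratio = 1 - 0.080286 = 0.919714
as a percentage: 0.919714 * 100 = 91.97%

Space savings = 1 - 516/6427 = 91.97%


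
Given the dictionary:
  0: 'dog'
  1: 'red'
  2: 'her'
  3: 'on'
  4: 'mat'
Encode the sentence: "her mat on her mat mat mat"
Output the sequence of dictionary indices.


Look up each word in the dictionary:
  'her' -> 2
  'mat' -> 4
  'on' -> 3
  'her' -> 2
  'mat' -> 4
  'mat' -> 4
  'mat' -> 4

Encoded: [2, 4, 3, 2, 4, 4, 4]


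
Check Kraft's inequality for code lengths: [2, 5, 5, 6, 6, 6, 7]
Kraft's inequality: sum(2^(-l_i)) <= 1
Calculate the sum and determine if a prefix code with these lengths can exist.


Sum = 2^(-2) + 2^(-5) + 2^(-5) + 2^(-6) + 2^(-6) + 2^(-6) + 2^(-7)
    = 0.25 + 0.03125 + 0.03125 + 0.015625 + 0.015625 + 0.015625 + 0.0078125
    = 47/128 = 0.3671875
Since 0.3671875 <= 1, Kraft's inequality IS satisfied.
A prefix code with these lengths CAN exist.

Kraft sum = 0.3671875. Satisfied.


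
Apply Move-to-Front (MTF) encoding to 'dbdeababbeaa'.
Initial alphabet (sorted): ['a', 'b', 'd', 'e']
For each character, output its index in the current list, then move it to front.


MTF encoding:
'd': index 2 in ['a', 'b', 'd', 'e'] -> ['d', 'a', 'b', 'e']
'b': index 2 in ['d', 'a', 'b', 'e'] -> ['b', 'd', 'a', 'e']
'd': index 1 in ['b', 'd', 'a', 'e'] -> ['d', 'b', 'a', 'e']
'e': index 3 in ['d', 'b', 'a', 'e'] -> ['e', 'd', 'b', 'a']
'a': index 3 in ['e', 'd', 'b', 'a'] -> ['a', 'e', 'd', 'b']
'b': index 3 in ['a', 'e', 'd', 'b'] -> ['b', 'a', 'e', 'd']
'a': index 1 in ['b', 'a', 'e', 'd'] -> ['a', 'b', 'e', 'd']
'b': index 1 in ['a', 'b', 'e', 'd'] -> ['b', 'a', 'e', 'd']
'b': index 0 in ['b', 'a', 'e', 'd'] -> ['b', 'a', 'e', 'd']
'e': index 2 in ['b', 'a', 'e', 'd'] -> ['e', 'b', 'a', 'd']
'a': index 2 in ['e', 'b', 'a', 'd'] -> ['a', 'e', 'b', 'd']
'a': index 0 in ['a', 'e', 'b', 'd'] -> ['a', 'e', 'b', 'd']


Output: [2, 2, 1, 3, 3, 3, 1, 1, 0, 2, 2, 0]


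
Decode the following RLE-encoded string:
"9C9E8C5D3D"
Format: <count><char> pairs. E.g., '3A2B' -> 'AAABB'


Expanding each <count><char> pair:
  9C -> 'CCCCCCCCC'
  9E -> 'EEEEEEEEE'
  8C -> 'CCCCCCCC'
  5D -> 'DDDDD'
  3D -> 'DDD'

Decoded = CCCCCCCCCEEEEEEEEECCCCCCCCDDDDDDDD


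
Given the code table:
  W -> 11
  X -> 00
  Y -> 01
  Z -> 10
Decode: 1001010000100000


Decoding:
10 -> Z
01 -> Y
01 -> Y
00 -> X
00 -> X
10 -> Z
00 -> X
00 -> X


Result: ZYYXXZXX


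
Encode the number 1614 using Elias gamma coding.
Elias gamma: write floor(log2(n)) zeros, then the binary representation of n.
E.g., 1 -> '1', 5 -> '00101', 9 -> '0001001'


num_bits = floor(log2(1614)) + 1 = 11
leading_zeros = num_bits - 1 = 10
binary(1614) = 11001001110

Elias gamma(1614) = '0000000000' + '11001001110' = 000000000011001001110 (21 bits)


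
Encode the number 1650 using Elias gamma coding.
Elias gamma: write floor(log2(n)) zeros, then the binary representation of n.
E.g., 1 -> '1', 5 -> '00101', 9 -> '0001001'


num_bits = floor(log2(1650)) + 1 = 11
leading_zeros = num_bits - 1 = 10
binary(1650) = 11001110010

Elias gamma(1650) = '0000000000' + '11001110010' = 000000000011001110010 (21 bits)


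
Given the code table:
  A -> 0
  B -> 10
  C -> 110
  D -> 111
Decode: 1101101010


Decoding:
110 -> C
110 -> C
10 -> B
10 -> B


Result: CCBB


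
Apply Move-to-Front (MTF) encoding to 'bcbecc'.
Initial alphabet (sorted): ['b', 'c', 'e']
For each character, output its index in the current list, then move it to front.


MTF encoding:
'b': index 0 in ['b', 'c', 'e'] -> ['b', 'c', 'e']
'c': index 1 in ['b', 'c', 'e'] -> ['c', 'b', 'e']
'b': index 1 in ['c', 'b', 'e'] -> ['b', 'c', 'e']
'e': index 2 in ['b', 'c', 'e'] -> ['e', 'b', 'c']
'c': index 2 in ['e', 'b', 'c'] -> ['c', 'e', 'b']
'c': index 0 in ['c', 'e', 'b'] -> ['c', 'e', 'b']


Output: [0, 1, 1, 2, 2, 0]


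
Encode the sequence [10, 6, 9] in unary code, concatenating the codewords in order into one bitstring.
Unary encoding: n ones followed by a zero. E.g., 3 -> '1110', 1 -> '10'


Encode each number as n ones followed by a terminating 0:
  10 -> 11111111110 (11 bits)
  6 -> 1111110 (7 bits)
  9 -> 1111111110 (10 bits)
Total length = 11 + 7 + 10 = 28 bits.

Unary([10, 6, 9]) = 1111111111011111101111111110 (28 bits)


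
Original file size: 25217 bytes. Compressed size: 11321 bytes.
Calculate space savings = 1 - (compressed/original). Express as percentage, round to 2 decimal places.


ratio = compressed/original = 11321/25217 = 0.448943
savings = 1 - ratio = 1 - 0.448943 = 0.551057
as a percentage: 0.551057 * 100 = 55.11%

Space savings = 1 - 11321/25217 = 55.11%


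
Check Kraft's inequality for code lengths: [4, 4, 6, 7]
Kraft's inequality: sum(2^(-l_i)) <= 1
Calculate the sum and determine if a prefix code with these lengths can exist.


Sum = 2^(-4) + 2^(-4) + 2^(-6) + 2^(-7)
    = 0.0625 + 0.0625 + 0.015625 + 0.0078125
    = 19/128 = 0.1484375
Since 0.1484375 <= 1, Kraft's inequality IS satisfied.
A prefix code with these lengths CAN exist.

Kraft sum = 0.1484375. Satisfied.


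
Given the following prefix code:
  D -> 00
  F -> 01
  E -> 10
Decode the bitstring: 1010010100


Decoding step by step:
Bits 10 -> E
Bits 10 -> E
Bits 01 -> F
Bits 01 -> F
Bits 00 -> D


Decoded message: EEFFD


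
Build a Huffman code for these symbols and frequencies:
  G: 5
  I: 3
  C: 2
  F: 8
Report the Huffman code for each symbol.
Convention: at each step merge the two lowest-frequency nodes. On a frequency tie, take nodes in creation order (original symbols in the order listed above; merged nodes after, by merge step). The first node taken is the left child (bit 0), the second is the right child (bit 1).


Huffman tree construction:
Step 1: Merge C(2) + I(3) = 5
Step 2: Merge G(5) + (C+I)(5) = 10
Step 3: Merge F(8) + (G+(C+I))(10) = 18
Read each symbol's code off the tree from the root (left child = 0, right child = 1).

Codes:
  G: 10 (length 2)
  I: 111 (length 3)
  C: 110 (length 3)
  F: 0 (length 1)
Average code length: 33/18 = 1.8333 bits/symbol


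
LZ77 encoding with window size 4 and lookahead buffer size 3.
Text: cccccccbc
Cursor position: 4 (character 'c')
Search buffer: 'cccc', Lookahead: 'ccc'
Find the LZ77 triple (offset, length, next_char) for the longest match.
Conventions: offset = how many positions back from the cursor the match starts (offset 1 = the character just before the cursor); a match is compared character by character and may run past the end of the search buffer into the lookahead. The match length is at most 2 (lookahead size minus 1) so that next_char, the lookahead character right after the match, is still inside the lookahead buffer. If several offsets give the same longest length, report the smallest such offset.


Try each offset into the search buffer:
  offset=1 (pos 3, char 'c'): match length 2
  offset=2 (pos 2, char 'c'): match length 2
  offset=3 (pos 1, char 'c'): match length 2
  offset=4 (pos 0, char 'c'): match length 2
Longest match has length 2, found at offsets 1, 2, 3, 4; take the smallest, offset 1.
next_char = character at position 4 + 2 = 6 -> 'c'

Best match: offset=1, length=2 (matching 'cc' starting at position 3)
LZ77 triple: (1, 2, 'c')


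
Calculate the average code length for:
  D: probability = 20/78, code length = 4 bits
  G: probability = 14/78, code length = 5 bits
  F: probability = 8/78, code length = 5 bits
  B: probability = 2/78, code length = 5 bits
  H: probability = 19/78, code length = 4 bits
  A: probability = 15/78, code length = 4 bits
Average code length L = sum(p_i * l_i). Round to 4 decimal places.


Weighted contributions p_i * l_i:
  D: (20/78) * 4 = 80/78
  G: (14/78) * 5 = 70/78
  F: (8/78) * 5 = 40/78
  B: (2/78) * 5 = 10/78
  H: (19/78) * 4 = 76/78
  A: (15/78) * 4 = 60/78
Sum = (80 + 70 + 40 + 10 + 76 + 60)/78 = 336/78

L = 336/78 = 4.3077 bits/symbol


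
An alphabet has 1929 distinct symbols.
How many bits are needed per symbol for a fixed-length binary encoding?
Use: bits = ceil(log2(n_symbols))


log2(1929) = 10.9136
Bracket: 2^10 = 1024 < 1929 <= 2^11 = 2048
So ceil(log2(1929)) = 11

bits = ceil(log2(1929)) = ceil(10.9136) = 11 bits


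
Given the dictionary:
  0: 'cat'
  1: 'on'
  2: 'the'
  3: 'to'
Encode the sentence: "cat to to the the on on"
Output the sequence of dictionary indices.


Look up each word in the dictionary:
  'cat' -> 0
  'to' -> 3
  'to' -> 3
  'the' -> 2
  'the' -> 2
  'on' -> 1
  'on' -> 1

Encoded: [0, 3, 3, 2, 2, 1, 1]


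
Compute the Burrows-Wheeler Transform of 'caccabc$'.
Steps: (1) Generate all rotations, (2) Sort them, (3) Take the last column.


Rotations (sorted):
  0: $caccabc -> last char: c
  1: abc$cacc -> last char: c
  2: accabc$c -> last char: c
  3: bc$cacca -> last char: a
  4: c$caccab -> last char: b
  5: cabc$cac -> last char: c
  6: caccabc$ -> last char: $
  7: ccabc$ca -> last char: a


BWT = cccabc$a


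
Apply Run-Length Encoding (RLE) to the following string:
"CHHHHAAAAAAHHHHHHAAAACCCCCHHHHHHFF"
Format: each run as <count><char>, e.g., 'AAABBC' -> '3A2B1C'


Scanning runs left to right:
  i=0: run of 'C' x 1 -> '1C'
  i=1: run of 'H' x 4 -> '4H'
  i=5: run of 'A' x 6 -> '6A'
  i=11: run of 'H' x 6 -> '6H'
  i=17: run of 'A' x 4 -> '4A'
  i=21: run of 'C' x 5 -> '5C'
  i=26: run of 'H' x 6 -> '6H'
  i=32: run of 'F' x 2 -> '2F'

RLE = 1C4H6A6H4A5C6H2F


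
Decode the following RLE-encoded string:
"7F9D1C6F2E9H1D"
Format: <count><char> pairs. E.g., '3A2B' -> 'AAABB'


Expanding each <count><char> pair:
  7F -> 'FFFFFFF'
  9D -> 'DDDDDDDDD'
  1C -> 'C'
  6F -> 'FFFFFF'
  2E -> 'EE'
  9H -> 'HHHHHHHHH'
  1D -> 'D'

Decoded = FFFFFFFDDDDDDDDDCFFFFFFEEHHHHHHHHHD


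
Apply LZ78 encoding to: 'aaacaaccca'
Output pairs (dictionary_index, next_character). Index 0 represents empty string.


LZ78 encoding steps:
Dictionary: {0: ''}
Step 1: w='' (idx 0), next='a' -> output (0, 'a'), add 'a' as idx 1
Step 2: w='a' (idx 1), next='a' -> output (1, 'a'), add 'aa' as idx 2
Step 3: w='' (idx 0), next='c' -> output (0, 'c'), add 'c' as idx 3
Step 4: w='aa' (idx 2), next='c' -> output (2, 'c'), add 'aac' as idx 4
Step 5: w='c' (idx 3), next='c' -> output (3, 'c'), add 'cc' as idx 5
Step 6: w='a' (idx 1), end of input -> output (1, '')


Encoded: [(0, 'a'), (1, 'a'), (0, 'c'), (2, 'c'), (3, 'c'), (1, '')]


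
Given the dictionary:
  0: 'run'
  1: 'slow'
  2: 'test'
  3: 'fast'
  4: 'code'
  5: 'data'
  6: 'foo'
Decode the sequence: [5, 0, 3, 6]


Look up each index in the dictionary:
  5 -> 'data'
  0 -> 'run'
  3 -> 'fast'
  6 -> 'foo'

Decoded: "data run fast foo"


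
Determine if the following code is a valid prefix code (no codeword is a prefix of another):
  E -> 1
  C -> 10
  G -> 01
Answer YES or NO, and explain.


Checking each pair (does one codeword prefix another?):
  E='1' vs C='10': prefix -- VIOLATION

NO -- this is NOT a valid prefix code. E (1) is a prefix of C (10).


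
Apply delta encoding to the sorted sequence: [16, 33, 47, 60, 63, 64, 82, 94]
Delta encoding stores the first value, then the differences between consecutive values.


First value: 16
Deltas:
  33 - 16 = 17
  47 - 33 = 14
  60 - 47 = 13
  63 - 60 = 3
  64 - 63 = 1
  82 - 64 = 18
  94 - 82 = 12


Delta encoded: [16, 17, 14, 13, 3, 1, 18, 12]


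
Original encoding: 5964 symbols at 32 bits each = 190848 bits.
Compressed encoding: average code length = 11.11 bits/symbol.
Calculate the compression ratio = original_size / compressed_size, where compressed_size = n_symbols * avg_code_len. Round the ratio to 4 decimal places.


original_size = n_symbols * orig_bits = 5964 * 32 = 190848 bits
compressed_size = n_symbols * avg_code_len = 5964 * 11.11 = 66260.04 bits
ratio = original_size / compressed_size = 190848 / 66260.04 = 2.8803

Compression ratio = 2.8803


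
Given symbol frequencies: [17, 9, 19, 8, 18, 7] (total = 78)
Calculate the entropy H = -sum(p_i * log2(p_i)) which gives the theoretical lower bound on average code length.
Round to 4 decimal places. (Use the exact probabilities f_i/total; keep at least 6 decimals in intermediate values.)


Per-symbol terms -p_i * log2(p_i) with p_i = f_i/78:
  p = 17/78 = 0.217949: log2(p) = -2.197939, -p*log2(p) = 0.479038
  p = 9/78 = 0.115385: log2(p) = -3.115477, -p*log2(p) = 0.359478
  p = 19/78 = 0.243590: log2(p) = -2.037475, -p*log2(p) = 0.496308
  p = 8/78 = 0.102564: log2(p) = -3.285402, -p*log2(p) = 0.336964
  p = 18/78 = 0.230769: log2(p) = -2.115477, -p*log2(p) = 0.488187
  p = 7/78 = 0.089744: log2(p) = -3.478047, -p*log2(p) = 0.312132
H = 0.479038 + 0.359478 + 0.496308 + 0.336964 + 0.488187 + 0.312132 = 2.472107

H = 2.4721 bits/symbol


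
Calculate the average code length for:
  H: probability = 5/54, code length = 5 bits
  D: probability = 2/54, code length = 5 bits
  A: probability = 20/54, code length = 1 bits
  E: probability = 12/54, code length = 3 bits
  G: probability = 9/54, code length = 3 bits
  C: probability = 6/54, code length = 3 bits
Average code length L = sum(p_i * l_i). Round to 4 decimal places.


Weighted contributions p_i * l_i:
  H: (5/54) * 5 = 25/54
  D: (2/54) * 5 = 10/54
  A: (20/54) * 1 = 20/54
  E: (12/54) * 3 = 36/54
  G: (9/54) * 3 = 27/54
  C: (6/54) * 3 = 18/54
Sum = (25 + 10 + 20 + 36 + 27 + 18)/54 = 136/54

L = 136/54 = 2.5185 bits/symbol
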